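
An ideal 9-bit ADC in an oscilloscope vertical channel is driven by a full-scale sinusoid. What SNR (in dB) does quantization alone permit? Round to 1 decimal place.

55.9 dB

6.02(9) + 1.76 = 54.18 + 1.76 = 55.94 dB.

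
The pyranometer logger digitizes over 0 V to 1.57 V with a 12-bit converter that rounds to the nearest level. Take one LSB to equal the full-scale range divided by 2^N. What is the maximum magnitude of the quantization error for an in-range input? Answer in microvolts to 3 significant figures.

192 µV

V_FS = 1.57 V.
One LSB is 1.57 V / 4096 = 383.30 µV.
|e|_max = LSB/2 = 192 µV.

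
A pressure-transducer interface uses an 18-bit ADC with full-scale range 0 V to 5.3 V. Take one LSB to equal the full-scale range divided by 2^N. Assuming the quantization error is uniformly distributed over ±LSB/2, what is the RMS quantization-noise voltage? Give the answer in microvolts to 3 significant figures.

Range is 5.3 V.
One LSB is 5.3 V / 262144 = 20.218 µV.
For a uniform distribution on [−LSB/2, +LSB/2], V_rms = LSB/√12 = 20.218 µV/3.4641 = 5.84 µV.

5.84 µV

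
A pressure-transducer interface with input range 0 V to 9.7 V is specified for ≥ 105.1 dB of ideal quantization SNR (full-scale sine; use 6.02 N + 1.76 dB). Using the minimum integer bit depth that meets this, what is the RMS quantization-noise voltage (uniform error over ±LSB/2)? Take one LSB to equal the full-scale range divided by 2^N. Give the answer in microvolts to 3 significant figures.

V_FS = 9.7 V.
Required N = ⌈(105.1 − 1.76)/6.02⌉ = ⌈17.166⌉ = 18.
LSB = 9.7 V ÷ 2^18 = 9.7/262144 V = 37.003 µV.
σ_q = LSB/√12 = 37.003 µV/3.4641 = 10.7 µV.

10.7 µV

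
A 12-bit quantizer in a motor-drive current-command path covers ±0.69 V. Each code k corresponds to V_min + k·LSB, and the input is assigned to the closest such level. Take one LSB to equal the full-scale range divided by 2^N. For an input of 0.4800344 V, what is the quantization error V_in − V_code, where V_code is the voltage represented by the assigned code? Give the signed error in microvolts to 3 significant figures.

Full-scale range = 0.69 V − (-0.69 V) = 1.38 V. LSB = 1.38 V / 2^12 ≈ 336.9 µV.
(0.4800344 − (-0.69)) / LSB = 1.1700344 × 4096/1.38 = 3472.7978. Nearest integer: k = 3473.
V_code = V_min + k × range/2^12 = -0.69 + 3473 × 1.38/4096 = 0.4801025391 V.
e = 0.4800344 − (0.4801025391) = −68.1 µV.

−68.1 µV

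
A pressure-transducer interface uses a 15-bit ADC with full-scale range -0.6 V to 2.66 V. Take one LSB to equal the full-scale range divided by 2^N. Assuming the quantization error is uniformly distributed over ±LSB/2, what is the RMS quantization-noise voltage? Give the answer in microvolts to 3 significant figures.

Range = 2.66 − (-0.6) = 3.26 V.
LSB = 3.26 V ÷ 2^15 = 3.26/32768 V = 99.487 µV.
For a uniform distribution on [−LSB/2, +LSB/2], V_rms = LSB/√12 = 99.487 µV/3.4641 = 28.7 µV.

28.7 µV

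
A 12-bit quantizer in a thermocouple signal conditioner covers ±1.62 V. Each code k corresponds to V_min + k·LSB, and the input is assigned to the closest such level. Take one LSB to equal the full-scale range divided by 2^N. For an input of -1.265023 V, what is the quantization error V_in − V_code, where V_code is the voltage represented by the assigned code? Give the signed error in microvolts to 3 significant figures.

The full-scale span is 1.62 − (-1.62) = 3.24 V. LSB = 3.24 V / 2^12 ≈ 0.7910 mV.
(-1.265023 − (-1.62)) / LSB = 0.354977 × 4096/3.24 = 448.7610. Nearest integer: k = 449.
Reconstructed level: -1.62 + 449 × 3.24/4096 V = -1.264833984 V.
Error = V_in − V_code = -1.265023 − (-1.264833984) = −189 µV.

−189 µV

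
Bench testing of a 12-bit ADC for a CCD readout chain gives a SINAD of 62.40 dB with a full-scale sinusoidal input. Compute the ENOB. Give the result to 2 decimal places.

10.07 bits

(62.40 − 1.76) / 6.02 = 60.64/6.02 = 10.0731 effective bits.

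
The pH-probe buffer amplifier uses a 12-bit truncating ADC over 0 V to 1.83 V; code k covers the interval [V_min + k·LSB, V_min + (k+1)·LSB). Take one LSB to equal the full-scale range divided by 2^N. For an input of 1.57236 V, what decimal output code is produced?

3519

V_FS = 1.83 V. LSB = 1.83 V / 2^12 ≈ 446.8 µV.
(V_in − V_min) × 2^12/range = (1.57236 − (0)) × 4096/1.83 = 3519.337.
Floor → code = 3519.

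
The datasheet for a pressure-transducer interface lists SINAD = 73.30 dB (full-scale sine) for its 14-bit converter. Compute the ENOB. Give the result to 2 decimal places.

ENOB = (SINAD − 1.76) / 6.02 = (73.30 − 1.76) / 6.02 = 71.54 / 6.02 = 11.8837.

11.88 bits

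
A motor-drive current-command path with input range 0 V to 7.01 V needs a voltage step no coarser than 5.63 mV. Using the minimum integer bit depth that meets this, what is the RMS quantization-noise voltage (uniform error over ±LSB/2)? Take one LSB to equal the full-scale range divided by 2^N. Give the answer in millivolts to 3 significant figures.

0.988 mV

Span = 7.01 V.
7.01 V / 5.63 mV = 1245. Since 2^10 = 1024 and 2^11 = 2048, N = 11.
LSB = 7.01 V ÷ 2^11 = 7.01/2048 V = 3.4229 mV.
σ_q = LSB/√12 = 3.4229 mV/3.4641 = 0.988 mV.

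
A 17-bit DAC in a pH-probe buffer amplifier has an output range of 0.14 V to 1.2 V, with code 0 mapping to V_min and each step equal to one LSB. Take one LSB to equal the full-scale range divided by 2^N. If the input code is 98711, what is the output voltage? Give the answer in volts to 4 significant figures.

The full-scale span is 1.2 − (0.14) = 1.06 V. LSB = 1.06 V / 2^17.
V_out = 0.14 + 98711 × (1.06/131072) V
      = 0.14 V + 0.798291 V = 0.938291 V.

0.9383 V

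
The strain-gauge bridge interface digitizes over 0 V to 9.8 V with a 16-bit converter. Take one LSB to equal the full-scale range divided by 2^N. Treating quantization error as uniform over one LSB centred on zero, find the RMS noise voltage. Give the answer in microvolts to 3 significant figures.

43.2 µV

Range is 9.8 V.
LSB = 9.8 V ÷ 2^16 = 9.8/65536 V = 149.54 µV.
RMS of a uniform error over width LSB is LSB/√12 = 43.2 µV.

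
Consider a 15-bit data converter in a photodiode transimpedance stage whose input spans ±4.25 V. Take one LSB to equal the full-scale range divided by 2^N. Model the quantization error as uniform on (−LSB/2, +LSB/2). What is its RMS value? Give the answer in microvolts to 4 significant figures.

Range = 4.25 − (-4.25) = 8.5 V.
LSB = 8.5 V / 2^15 = 259.399 µV.
V_rms = LSB/√12 = 259.399 µV / √12 = 74.88 µV.

74.88 µV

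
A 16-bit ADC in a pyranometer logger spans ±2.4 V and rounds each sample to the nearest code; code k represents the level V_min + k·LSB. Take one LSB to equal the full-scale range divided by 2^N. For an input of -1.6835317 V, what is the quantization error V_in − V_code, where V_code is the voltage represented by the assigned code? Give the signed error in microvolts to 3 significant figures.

The full-scale span is 2.4 − (-2.4) = 4.8 V. LSB = 4.8 V / 2^16 ≈ 73.24 µV.
(V_in − V_min)/LSB = (-1.6835317 − (-2.4)) × 65536/4.8 = 9782.1805 → nearest code k = 9782.
Reconstructed level: -2.4 + 9782 × 4.8/65536 V = -1.6835449219 V.
e = -1.6835317 − (-1.6835449219) = +13.2 µV.

+13.2 µV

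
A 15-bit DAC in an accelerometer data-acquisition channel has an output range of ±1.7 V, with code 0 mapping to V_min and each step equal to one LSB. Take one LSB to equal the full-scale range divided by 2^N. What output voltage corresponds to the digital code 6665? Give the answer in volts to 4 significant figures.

-1.008 V

Span: 1.7 V − (-1.7 V) = 3.4 V. LSB = 3.4 V / 2^15.
V_out = -1.7 + 6665 × (3.4/32768) V
      = -1.7 + 0.691559 = -1.00844 V.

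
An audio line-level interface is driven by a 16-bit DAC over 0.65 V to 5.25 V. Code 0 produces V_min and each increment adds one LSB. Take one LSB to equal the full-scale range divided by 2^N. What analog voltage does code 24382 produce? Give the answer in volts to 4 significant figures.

Full-scale range = 5.25 V − (0.65 V) = 4.6 V. LSB = 4.6 V / 2^16.
V_out = V_min + code × LSB = 0.65 V + 24382 × 4.6 V / 65536
      = 0.65 + 1.71138 = 2.36138 V.

2.361 V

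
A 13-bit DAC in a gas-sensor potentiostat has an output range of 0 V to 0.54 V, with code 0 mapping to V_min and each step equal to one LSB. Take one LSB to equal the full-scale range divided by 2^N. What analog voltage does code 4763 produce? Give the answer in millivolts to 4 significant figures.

314.0 mV

Range is 0.54 V. LSB = 0.54 V / 2^13.
V_out = V_min + code × LSB = 0 V + 4763 × 0.54 V / 8192
      = 0 + 0.313967 = 0.313967 V.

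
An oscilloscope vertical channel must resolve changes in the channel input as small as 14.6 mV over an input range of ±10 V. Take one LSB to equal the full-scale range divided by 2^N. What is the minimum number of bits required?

11 bits

Full-scale range = 10 V − (-10 V) = 20 V.
Required number of levels: 20/14.6 mV = 1369.9; smallest N with 2^N ≥ that is 11.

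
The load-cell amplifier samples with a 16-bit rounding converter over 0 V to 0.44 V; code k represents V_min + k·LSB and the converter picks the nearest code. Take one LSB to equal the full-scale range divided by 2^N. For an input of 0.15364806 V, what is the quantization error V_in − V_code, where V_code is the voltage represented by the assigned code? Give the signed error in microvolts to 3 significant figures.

+1.21 µV

Full-scale range = 0.44 V. LSB = 0.44 V / 2^16 ≈ 6.714 µV.
Position in LSBs: (0.15364806 − (0)) × 65536/0.44 = 22885.1801; rounding gives k = 22885.
V_code = 0 + (22885/65536) × 0.44 = 0.15364685059 V.
Error = V_in − V_code = 0.15364806 − (0.15364685059) = +1.21 µV.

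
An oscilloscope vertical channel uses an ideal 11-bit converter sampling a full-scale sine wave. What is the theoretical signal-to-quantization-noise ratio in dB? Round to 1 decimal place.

68.0 dB

Ideal quantization SNR: 6.02 × 11 + 1.76 dB = 68.0 dB.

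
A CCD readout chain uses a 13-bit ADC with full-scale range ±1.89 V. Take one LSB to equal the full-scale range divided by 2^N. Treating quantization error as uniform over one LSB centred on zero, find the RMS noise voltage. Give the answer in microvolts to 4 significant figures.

133.2 µV

Span: 1.89 V − (-1.89 V) = 3.78 V.
Step size = 3.78/8192 V = 461.426 µV.
For a uniform distribution on [−LSB/2, +LSB/2], V_rms = LSB/√12 = 461.426 µV/3.4641 = 133.2 µV.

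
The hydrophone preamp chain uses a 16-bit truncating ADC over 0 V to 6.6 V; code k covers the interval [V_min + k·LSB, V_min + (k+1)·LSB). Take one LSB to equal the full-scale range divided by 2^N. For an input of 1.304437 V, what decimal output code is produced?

Span = 6.6 V. LSB = 6.6 V / 2^16 ≈ 100.7 µV.
code = ⌊(V_in − V_min)/LSB⌋ = ⌊(V_in − V_min) × 2^16 / range⌋
     = ⌊(1.304437 − (0)) × 65536 / 6.6⌋ = ⌊1.304437 × 65536/6.6⌋
     = ⌊12952.664⌋ = 12952.

12952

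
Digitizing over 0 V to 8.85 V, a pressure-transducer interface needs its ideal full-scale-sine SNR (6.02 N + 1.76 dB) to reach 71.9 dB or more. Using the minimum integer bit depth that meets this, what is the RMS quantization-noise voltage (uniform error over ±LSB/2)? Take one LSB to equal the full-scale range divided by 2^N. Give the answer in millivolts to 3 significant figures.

Full-scale range = 8.85 V.
Required N = ⌈(71.9 − 1.76)/6.02⌉ = ⌈11.651⌉ = 12.
One LSB is 8.85 V / 4096 = 2.1606 mV.
V_rms = LSB/√12 = 0.624 mV.

0.624 mV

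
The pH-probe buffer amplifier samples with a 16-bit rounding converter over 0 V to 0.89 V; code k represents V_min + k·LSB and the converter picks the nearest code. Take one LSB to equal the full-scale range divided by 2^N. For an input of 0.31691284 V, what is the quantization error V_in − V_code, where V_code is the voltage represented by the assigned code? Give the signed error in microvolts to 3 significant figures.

Range is 0.89 V. LSB = 0.89 V / 2^16 ≈ 13.58 µV.
(0.31691284 − (0)) / LSB = 0.31691284 × 65536/0.89 = 23336.1796. Nearest integer: k = 23336.
V_code = 0 + (23336/65536) × 0.89 = 0.31691040039 V.
Error = V_in − V_code = 0.31691284 − (0.31691040039) = +2.44 µV.

+2.44 µV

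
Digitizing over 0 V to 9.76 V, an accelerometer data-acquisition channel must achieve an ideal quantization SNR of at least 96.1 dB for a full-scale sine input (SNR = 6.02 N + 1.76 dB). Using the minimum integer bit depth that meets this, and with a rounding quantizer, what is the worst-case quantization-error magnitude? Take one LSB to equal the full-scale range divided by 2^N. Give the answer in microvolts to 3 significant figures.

Full-scale range = 9.76 V.
6.02 N + 1.76 ≥ 96.1 gives N ≥ 15.671, so the minimum integer is 16.
Step size = 9.76/65536 V = 148.93 µV.
|e|_max = LSB/2 = 74.5 µV.

74.5 µV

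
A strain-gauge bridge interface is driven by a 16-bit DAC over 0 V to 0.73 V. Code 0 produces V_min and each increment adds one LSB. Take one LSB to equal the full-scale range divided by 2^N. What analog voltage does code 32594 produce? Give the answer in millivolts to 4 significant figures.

363.1 mV

V_FS = 0.73 V. LSB = 0.73 V / 2^16.
V_out = 0 + 32594 × (0.73/65536) V
      = 0 + 0.363062 = 0.363062 V.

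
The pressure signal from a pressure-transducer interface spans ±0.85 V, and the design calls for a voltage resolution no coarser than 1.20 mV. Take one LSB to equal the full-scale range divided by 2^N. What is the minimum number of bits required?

Span: 0.85 V − (-0.85 V) = 1.7 V.
Required number of levels: 1.7/1.20 mV = 1416.7; smallest N with 2^N ≥ that is 11.

11 bits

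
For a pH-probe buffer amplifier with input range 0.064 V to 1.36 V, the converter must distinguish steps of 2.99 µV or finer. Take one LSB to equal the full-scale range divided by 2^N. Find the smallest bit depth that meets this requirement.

19 bits

Span: 1.36 V − (0.064 V) = 1.296 V.
Levels needed ≥ 1.296/2.99 µV = 433400. 2^19 = 524288 suffices, so N_min = 19.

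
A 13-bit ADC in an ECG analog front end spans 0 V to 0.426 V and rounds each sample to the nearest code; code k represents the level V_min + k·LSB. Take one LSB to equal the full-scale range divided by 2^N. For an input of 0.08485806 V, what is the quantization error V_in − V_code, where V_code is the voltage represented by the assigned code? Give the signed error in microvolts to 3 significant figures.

Range is 0.426 V. LSB = 0.426 V / 2^13 ≈ 52.00 µV.
(0.08485806 − (0)) / LSB = 0.08485806 × 8192/0.426 = 1631.8245. Nearest integer: k = 1632.
V_code = V_min + k × range/2^13 = 0 + 1632 × 0.426/8192 = 0.08486718750 V.
e = 0.08485806 − (0.08486718750) = −9.13 µV.

−9.13 µV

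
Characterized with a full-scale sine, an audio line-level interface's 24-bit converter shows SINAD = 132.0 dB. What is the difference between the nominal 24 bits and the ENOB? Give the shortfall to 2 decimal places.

ENOB = (SINAD − 1.76)/6.02 = (132.0 − 1.76)/6.02 = 21.6346 bits.
Lost resolution: 24 − 21.6346 = 2.3654 bits.

2.37 bits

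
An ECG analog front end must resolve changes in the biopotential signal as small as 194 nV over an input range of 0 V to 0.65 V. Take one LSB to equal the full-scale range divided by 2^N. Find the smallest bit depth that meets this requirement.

Span = 0.65 V.
Required number of levels: 0.65/194 nV = 3.3505e6; smallest N with 2^N ≥ that is 22.

22 bits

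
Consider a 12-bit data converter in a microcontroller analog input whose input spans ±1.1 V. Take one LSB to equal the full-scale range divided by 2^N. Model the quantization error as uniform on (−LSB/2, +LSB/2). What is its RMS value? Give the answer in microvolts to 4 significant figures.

Range = 1.1 − (-1.1) = 2.2 V.
Step size = 2.2/4096 V = 0.537109 mV.
V_rms = LSB/√12 = 0.537109 mV / √12 = 155.1 µV.

155.1 µV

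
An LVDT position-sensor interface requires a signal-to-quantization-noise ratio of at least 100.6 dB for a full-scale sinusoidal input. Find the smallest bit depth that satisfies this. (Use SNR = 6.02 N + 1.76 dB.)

Required N = ⌈(100.6 − 1.76)/6.02⌉ = ⌈16.419⌉ = 17.

17 bits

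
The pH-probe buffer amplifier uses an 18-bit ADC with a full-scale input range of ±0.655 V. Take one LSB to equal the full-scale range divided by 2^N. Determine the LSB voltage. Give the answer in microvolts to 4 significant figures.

4.997 µV

Full-scale range = 0.655 V − (-0.655 V) = 1.31 V.
There are 2^18 = 262144 steps.
One LSB is 1.31 V / 262144 = 4.997 µV.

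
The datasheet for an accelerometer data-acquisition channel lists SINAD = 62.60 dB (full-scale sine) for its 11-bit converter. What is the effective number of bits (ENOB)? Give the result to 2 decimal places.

10.11 bits

(62.60 − 1.76) / 6.02 = 60.84/6.02 = 10.1063 effective bits.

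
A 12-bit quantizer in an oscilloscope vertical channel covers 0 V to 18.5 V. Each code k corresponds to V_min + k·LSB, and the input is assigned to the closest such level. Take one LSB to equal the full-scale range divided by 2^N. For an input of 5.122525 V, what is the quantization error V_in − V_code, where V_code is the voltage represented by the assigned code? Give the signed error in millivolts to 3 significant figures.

+0.699 mV

Span = 18.5 V. LSB = 18.5 V / 2^12 ≈ 4.517 mV.
Position in LSBs: (5.122525 − (0)) × 4096/18.5 = 1134.1547; rounding gives k = 1134.
V_code = 0 + (1134/4096) × 18.5 = 5.121826172 V.
V_in − V_code = 5.122525 − (5.121826172) = +0.699 mV.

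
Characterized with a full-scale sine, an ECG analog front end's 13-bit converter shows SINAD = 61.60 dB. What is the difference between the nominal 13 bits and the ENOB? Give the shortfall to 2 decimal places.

Effective bits = (61.60 − 1.76)/6.02 = 9.9402.
Shortfall = 13 − 9.9402 = 3.0598 bits.

3.06 bits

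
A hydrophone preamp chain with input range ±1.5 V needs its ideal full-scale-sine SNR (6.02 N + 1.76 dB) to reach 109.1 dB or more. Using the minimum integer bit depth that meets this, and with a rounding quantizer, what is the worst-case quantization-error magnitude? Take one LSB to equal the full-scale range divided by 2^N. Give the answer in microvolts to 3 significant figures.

Span: 1.5 V − (-1.5 V) = 3 V.
Solving 6.02 N ≥ 109.1 − 1.76: N ≥ 17.831. Round up → N = 18.
LSB = 3 V / 2^18 = 11.444 µV.
|e|_max = LSB/2 = 5.72 µV.

5.72 µV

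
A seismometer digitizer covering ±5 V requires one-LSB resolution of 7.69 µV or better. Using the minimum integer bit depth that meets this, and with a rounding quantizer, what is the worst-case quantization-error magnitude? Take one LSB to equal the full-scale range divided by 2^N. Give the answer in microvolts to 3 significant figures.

2.38 µV

Range = 5 − (-5) = 10 V.
10 V / 7.69 µV = 1.300e6. Since 2^20 = 1048576 and 2^21 = 2097152, N = 21.
Step size = 10/2097152 V = 4.7684 µV.
Half an LSB is 2.38 µV.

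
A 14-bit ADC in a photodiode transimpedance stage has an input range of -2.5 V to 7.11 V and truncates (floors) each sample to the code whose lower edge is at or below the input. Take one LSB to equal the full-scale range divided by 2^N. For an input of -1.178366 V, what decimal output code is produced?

Range = 7.11 − (-2.5) = 9.61 V. LSB = 9.61 V / 2^14 ≈ 0.5865 mV.
V_in − V_min = -1.178366 − (-2.5) = 1.321634 V.
Divide by LSB: 1.321634 × 16384/9.61 = 2253.2416.
Truncating gives code 2253.

2253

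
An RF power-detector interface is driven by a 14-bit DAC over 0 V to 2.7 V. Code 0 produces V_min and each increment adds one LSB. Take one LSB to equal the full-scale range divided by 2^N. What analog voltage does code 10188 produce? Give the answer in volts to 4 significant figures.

Span = 2.7 V. LSB = 2.7 V / 2^14.
Output = V_min + (10188/16384) × range = 0 + 0.621826 × 2.7 V
      = 0 + 1.67893 = 1.67893 V.

1.679 V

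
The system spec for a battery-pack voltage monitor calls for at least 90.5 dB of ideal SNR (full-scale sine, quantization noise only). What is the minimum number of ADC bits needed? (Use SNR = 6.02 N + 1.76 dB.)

Required N = ⌈(90.5 − 1.76)/6.02⌉ = ⌈14.741⌉ = 15.

15 bits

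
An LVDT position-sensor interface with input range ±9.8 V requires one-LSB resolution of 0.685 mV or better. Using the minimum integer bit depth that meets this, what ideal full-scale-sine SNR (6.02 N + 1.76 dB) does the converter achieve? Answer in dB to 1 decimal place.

The full-scale span is 9.8 − (-9.8) = 19.6 V.
Need 2^N ≥ 19.6 V / 0.685 mV = 28610 → N_min = 15.
6.02(15) + 1.76 = 92.06 dB.

92.1 dB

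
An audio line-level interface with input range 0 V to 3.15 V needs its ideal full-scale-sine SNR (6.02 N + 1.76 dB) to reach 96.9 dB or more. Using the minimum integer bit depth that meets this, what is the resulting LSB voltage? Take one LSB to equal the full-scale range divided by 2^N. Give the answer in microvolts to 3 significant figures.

48.1 µV

Full-scale range = 3.15 V.
6.02 N + 1.76 ≥ 96.9 gives N ≥ 15.804, so the minimum integer is 16.
One LSB is 3.15 V / 65536 = 48.1 µV.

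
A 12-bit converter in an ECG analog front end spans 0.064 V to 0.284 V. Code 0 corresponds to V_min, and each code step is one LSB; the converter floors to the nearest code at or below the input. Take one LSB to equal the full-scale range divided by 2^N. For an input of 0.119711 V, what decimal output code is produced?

1037

The full-scale span is 0.284 − (0.064) = 0.22 V. LSB = 0.22 V / 2^12 ≈ 53.71 µV.
code = ⌊(V_in − V_min)/LSB⌋ = ⌊(V_in − V_min) × 2^12 / range⌋
     = ⌊(0.119711 − (0.064)) × 4096 / 0.22⌋ = ⌊0.055711 × 4096/0.22⌋
     = ⌊1037.238⌋ = 1037.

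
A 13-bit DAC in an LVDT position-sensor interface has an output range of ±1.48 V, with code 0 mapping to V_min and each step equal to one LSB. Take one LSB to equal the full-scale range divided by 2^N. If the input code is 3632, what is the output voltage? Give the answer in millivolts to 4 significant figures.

Range = 1.48 − (-1.48) = 2.96 V. LSB = 2.96 V / 2^13.
V_out = -1.48 + 3632 × (2.96/8192) V
      = -1.48 V + 1.31234 V = -0.167656 V.

-167.7 mV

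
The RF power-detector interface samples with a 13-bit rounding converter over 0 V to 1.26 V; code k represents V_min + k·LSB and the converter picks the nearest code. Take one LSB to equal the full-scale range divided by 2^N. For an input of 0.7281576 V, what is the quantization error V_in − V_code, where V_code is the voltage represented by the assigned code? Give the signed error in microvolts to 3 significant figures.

+27.7 µV

Range is 1.26 V. LSB = 1.26 V / 2^13 ≈ 153.8 µV.
(0.7281576 − (0)) / LSB = 0.7281576 × 8192/1.26 = 4734.1802. Nearest integer: k = 4734.
V_code = 0 + (4734/8192) × 1.26 = 0.7281298828 V.
V_in − V_code = 0.7281576 − (0.7281298828) = +27.7 µV.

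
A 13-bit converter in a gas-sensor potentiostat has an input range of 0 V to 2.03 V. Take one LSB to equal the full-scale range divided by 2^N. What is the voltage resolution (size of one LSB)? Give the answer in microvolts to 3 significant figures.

248 µV

Full-scale range = 2.03 V.
Number of codes = 2^13 = 8192.
One LSB is 2.03 V / 8192 = 248 µV.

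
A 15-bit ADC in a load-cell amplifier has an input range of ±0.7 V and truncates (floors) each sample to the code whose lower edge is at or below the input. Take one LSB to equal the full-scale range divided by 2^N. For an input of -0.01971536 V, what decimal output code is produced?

Full-scale range = 0.7 V − (-0.7 V) = 1.4 V. LSB = 1.4 V / 2^15 ≈ 42.72 µV.
V_in − V_min = -0.01971536 − (-0.7) = 0.68028464 V.
Divide by LSB: 0.68028464 × 32768/1.4 = 15922.5479.
Truncating gives code 15922.

15922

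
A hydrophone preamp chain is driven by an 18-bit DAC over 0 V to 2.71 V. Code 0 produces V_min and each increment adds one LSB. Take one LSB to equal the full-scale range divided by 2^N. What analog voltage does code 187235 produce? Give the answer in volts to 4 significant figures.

1.936 V

Full-scale range = 2.71 V. LSB = 2.71 V / 2^18.
V_out = V_min + code × LSB = 0 V + 187235 × 2.71 V / 262144
      = 0 V + 1.93560 V = 1.93560 V.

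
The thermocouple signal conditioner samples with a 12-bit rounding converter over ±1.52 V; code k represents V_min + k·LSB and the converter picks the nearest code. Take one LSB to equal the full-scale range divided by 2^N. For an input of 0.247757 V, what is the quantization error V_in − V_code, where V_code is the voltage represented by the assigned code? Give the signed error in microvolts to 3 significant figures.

−134 µV

Range = 1.52 − (-1.52) = 3.04 V. LSB = 3.04 V / 2^12 ≈ 0.7422 mV.
(V_in − V_min)/LSB = (0.247757 − (-1.52)) × 4096/3.04 = 2381.8200 → nearest code k = 2382.
V_code = V_min + k × range/2^12 = -1.52 + 2382 × 3.04/4096 = 0.2478906250 V.
V_in − V_code = 0.247757 − (0.2478906250) = −134 µV.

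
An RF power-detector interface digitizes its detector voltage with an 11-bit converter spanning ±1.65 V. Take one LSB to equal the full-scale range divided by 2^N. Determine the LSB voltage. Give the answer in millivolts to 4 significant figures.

1.611 mV

Range = 1.65 − (-1.65) = 3.3 V.
2^11 = 2048 levels.
Step size = 3.3/2048 V = 1.611 mV.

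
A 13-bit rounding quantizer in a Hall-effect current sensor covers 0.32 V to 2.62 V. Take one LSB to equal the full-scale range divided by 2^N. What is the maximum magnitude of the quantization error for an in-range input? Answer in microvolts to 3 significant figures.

Span: 2.62 V − (0.32 V) = 2.3 V.
LSB = 2.3 V ÷ 2^13 = 2.3/8192 V = 280.76 µV.
|e|_max = LSB/2 = 140 µV.

140 µV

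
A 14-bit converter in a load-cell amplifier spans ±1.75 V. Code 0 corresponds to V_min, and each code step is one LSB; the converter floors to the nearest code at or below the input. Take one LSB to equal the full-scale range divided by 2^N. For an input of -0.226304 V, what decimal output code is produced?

7132

The full-scale span is 1.75 − (-1.75) = 3.5 V. LSB = 3.5 V / 2^14 ≈ 213.6 µV.
code = ⌊(V_in − V_min)/LSB⌋ = ⌊(V_in − V_min) × 2^14 / range⌋
     = ⌊(-0.226304 − (-1.75)) × 16384 / 3.5⌋ = ⌊1.523696 × 16384/3.5⌋
     = ⌊7132.639⌋ = 7132.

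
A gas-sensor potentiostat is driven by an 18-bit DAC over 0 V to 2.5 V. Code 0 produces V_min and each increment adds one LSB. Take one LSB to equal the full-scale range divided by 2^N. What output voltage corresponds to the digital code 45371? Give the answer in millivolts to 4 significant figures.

Full-scale range = 2.5 V. LSB = 2.5 V / 2^18.
Output = V_min + (45371/262144) × range = 0 + 0.173077 × 2.5 V
      = 0 V + 0.432692 V = 0.432692 V.

432.7 mV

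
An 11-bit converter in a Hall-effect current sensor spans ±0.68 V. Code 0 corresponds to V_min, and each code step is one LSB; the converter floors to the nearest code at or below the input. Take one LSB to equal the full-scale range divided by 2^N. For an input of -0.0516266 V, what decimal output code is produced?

Span: 0.68 V − (-0.68 V) = 1.36 V. LSB = 1.36 V / 2^11 ≈ 0.6641 mV.
code = ⌊(V_in − V_min)/LSB⌋ = ⌊(V_in − V_min) × 2^11 / range⌋
     = ⌊(-0.0516266 − (-0.68)) × 2048 / 1.36⌋ = ⌊0.6283734 × 2048/1.36⌋
     = ⌊946.256⌋ = 946.

946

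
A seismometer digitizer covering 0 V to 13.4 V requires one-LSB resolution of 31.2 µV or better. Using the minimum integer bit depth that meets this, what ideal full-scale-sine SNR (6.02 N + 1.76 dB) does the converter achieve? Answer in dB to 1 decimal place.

116.1 dB

Full-scale range = 13.4 V.
Required number of levels: 13.4/31.2 µV = 429490; smallest N with 2^N ≥ that is 19.
6.02(19) + 1.76 = 116.14 dB.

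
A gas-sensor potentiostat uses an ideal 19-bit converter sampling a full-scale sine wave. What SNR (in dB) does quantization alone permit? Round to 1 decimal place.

116.1 dB

6.02(19) + 1.76 = 114.38 + 1.76 = 116.14 dB.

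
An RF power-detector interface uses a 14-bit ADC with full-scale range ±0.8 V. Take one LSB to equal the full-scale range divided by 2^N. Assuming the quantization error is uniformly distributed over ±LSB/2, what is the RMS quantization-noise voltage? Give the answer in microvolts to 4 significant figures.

The full-scale span is 0.8 − (-0.8) = 1.6 V.
Step size = 1.6/16384 V = 97.6563 µV.
V_rms = LSB/√12 = 97.6563 µV / √12 = 28.19 µV.

28.19 µV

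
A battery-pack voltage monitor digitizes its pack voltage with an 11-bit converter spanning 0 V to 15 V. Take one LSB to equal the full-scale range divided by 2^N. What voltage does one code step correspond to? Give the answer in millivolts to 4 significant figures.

7.324 mV

Range is 15 V.
Number of codes = 2^11 = 2048.
One LSB is 15 V / 2048 = 7.324 mV.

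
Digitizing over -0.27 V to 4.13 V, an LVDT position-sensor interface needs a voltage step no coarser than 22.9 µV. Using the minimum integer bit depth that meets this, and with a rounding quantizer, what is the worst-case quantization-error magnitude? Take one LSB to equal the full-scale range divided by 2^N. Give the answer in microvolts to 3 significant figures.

Span: 4.13 V − (-0.27 V) = 4.4 V.
Required number of levels: 4.4/22.9 µV = 192140; smallest N with 2^N ≥ that is 18.
LSB = 4.4 V / 2^18 = 16.785 µV.
Max error for round-to-nearest is LSB/2 = 8.39 µV.

8.39 µV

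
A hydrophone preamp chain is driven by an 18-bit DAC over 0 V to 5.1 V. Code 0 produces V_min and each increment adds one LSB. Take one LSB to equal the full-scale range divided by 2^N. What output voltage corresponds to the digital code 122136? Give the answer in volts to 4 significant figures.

2.376 V

Span = 5.1 V. LSB = 5.1 V / 2^18.
V_out = 0 + 122136 × (5.1/262144) V
      = 0 V + 2.37615 V = 2.37615 V.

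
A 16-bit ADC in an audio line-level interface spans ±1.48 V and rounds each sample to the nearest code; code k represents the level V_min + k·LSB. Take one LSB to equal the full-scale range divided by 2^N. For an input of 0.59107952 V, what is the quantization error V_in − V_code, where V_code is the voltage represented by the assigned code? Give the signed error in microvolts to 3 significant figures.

−8.13 µV

Full-scale range = 1.48 V − (-1.48 V) = 2.96 V. LSB = 2.96 V / 2^16 ≈ 45.17 µV.
Position in LSBs: (0.59107952 − (-1.48)) × 65536/2.96 = 45854.8201; rounding gives k = 45855.
Reconstructed level: -1.48 + 45855 × 2.96/65536 V = 0.59108764648 V.
V_in − V_code = 0.59107952 − (0.59108764648) = −8.13 µV.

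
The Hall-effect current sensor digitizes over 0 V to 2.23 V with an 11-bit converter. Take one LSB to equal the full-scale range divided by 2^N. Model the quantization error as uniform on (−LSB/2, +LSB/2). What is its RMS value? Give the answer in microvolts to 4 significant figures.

Span = 2.23 V.
LSB = 2.23 V ÷ 2^11 = 2.23/2048 V = 1.08887 mV.
For a uniform distribution on [−LSB/2, +LSB/2], V_rms = LSB/√12 = 1.08887 mV/3.4641 = 314.3 µV.

314.3 µV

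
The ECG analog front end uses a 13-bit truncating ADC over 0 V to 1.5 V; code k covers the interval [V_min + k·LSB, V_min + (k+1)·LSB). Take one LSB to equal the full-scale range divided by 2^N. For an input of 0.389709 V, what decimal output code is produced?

2128

Span = 1.5 V. LSB = 1.5 V / 2^13 ≈ 183.1 µV.
(V_in − V_min) × 2^13/range = (0.389709 − (0)) × 8192/1.5 = 2128.331.
Floor → code = 2128.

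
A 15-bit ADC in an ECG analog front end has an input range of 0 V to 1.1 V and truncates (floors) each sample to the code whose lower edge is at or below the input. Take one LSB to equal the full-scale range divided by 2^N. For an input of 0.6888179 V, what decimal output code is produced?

20519

Full-scale range = 1.1 V. LSB = 1.1 V / 2^15 ≈ 33.57 µV.
code = ⌊(V_in − V_min)/LSB⌋ = ⌊(V_in − V_min) × 2^15 / range⌋
     = ⌊(0.6888179 − (0)) × 32768 / 1.1⌋ = ⌊0.6888179 × 32768/1.1⌋
     = ⌊20519.259⌋ = 20519.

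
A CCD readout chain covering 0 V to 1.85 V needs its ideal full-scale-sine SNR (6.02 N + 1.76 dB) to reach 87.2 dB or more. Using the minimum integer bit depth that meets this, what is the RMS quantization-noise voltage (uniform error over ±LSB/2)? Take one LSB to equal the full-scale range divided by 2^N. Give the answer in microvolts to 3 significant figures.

Span = 1.85 V.
N ≥ (87.2 − 1.76)/6.02 = 14.193 → N_min = 15.
Step size = 1.85/32768 V = 56.458 µV.
σ_q = LSB/√12 = 56.458 µV/3.4641 = 16.3 µV.

16.3 µV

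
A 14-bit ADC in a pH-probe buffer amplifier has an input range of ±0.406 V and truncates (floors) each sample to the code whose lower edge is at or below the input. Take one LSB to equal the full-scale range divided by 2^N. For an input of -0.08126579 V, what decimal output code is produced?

6552

The full-scale span is 0.406 − (-0.406) = 0.812 V. LSB = 0.812 V / 2^14 ≈ 49.56 µV.
(V_in − V_min) × 2^14/range = (-0.08126579 − (-0.406)) × 16384/0.812 = 6552.273.
Floor → code = 6552.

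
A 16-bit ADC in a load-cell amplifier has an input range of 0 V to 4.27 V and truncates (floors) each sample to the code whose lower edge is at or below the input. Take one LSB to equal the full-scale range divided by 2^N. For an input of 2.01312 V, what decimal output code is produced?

V_FS = 4.27 V. LSB = 4.27 V / 2^16 ≈ 65.16 µV.
code = ⌊(V_in − V_min)/LSB⌋ = ⌊(V_in − V_min) × 2^16 / range⌋
     = ⌊(2.01312 − (0)) × 65536 / 4.27⌋ = ⌊2.01312 × 65536/4.27⌋
     = ⌊30897.385⌋ = 30897.

30897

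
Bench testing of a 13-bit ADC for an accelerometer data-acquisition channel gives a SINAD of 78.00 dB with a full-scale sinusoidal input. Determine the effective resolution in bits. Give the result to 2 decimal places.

12.66 bits

ENOB = (78.00 − 1.76)/6.02 = 12.6645 bits.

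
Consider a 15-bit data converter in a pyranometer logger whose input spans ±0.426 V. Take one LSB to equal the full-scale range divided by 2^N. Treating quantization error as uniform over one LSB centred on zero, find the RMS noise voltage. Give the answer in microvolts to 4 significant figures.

7.506 µV

Range = 0.426 − (-0.426) = 0.852 V.
LSB = 0.852 V / 2^15 = 26.0010 µV.
σ_q = LSB/√12 = 26.0010 µV/3.4641 = 7.506 µV.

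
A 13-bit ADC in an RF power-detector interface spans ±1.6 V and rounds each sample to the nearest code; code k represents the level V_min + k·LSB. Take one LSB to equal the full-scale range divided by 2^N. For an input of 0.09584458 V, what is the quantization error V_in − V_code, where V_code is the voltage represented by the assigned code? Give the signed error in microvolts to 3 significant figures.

+141 µV

The full-scale span is 1.6 − (-1.6) = 3.2 V. LSB = 3.2 V / 2^13 ≈ 390.6 µV.
(V_in − V_min)/LSB = (0.09584458 − (-1.6)) × 8192/3.2 = 4341.3621 → nearest code k = 4341.
V_code = -1.6 + (4341/8192) × 3.2 = 0.09570312500 V.
V_in − V_code = 0.09584458 − (0.09570312500) = +141 µV.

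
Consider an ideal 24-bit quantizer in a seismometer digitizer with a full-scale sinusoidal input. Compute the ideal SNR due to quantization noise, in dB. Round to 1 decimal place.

146.2 dB

SNR = 6.02·24 + 1.76 = 146.24 dB.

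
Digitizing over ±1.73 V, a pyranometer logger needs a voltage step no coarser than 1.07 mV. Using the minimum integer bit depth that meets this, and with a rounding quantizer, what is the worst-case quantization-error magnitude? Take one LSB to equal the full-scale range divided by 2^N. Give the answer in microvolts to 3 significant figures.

422 µV

Span: 1.73 V − (-1.73 V) = 3.46 V.
3.46 V / 1.07 mV = 3234. Since 2^11 = 2048 and 2^12 = 4096, N = 12.
LSB = 3.46 V / 2^12 = 0.84473 mV.
Max error for round-to-nearest is LSB/2 = 422 µV.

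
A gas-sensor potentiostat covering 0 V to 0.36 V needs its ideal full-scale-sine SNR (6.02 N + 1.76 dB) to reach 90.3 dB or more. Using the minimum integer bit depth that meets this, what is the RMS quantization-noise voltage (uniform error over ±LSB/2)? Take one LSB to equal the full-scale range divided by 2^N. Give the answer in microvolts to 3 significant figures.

V_FS = 0.36 V.
Required N = ⌈(90.3 − 1.76)/6.02⌉ = ⌈14.708⌉ = 15.
Step size = 0.36/32768 V = 10.986 µV.
RMS noise = LSB/√12 = 3.17 µV.

3.17 µV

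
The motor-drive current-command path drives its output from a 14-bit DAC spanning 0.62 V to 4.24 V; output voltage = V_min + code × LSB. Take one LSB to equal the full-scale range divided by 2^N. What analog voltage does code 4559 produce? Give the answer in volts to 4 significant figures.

Range = 4.24 − (0.62) = 3.62 V. LSB = 3.62 V / 2^14.
V_out = 0.62 + 4559 × (3.62/16384) V
      = 0.62 V + 1.00730 V = 1.62730 V.

1.627 V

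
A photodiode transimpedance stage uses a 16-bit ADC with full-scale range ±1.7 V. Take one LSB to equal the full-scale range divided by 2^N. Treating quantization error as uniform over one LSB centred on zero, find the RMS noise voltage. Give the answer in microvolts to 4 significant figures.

14.98 µV

Span: 1.7 V − (-1.7 V) = 3.4 V.
One LSB is 3.4 V / 65536 = 51.8799 µV.
For a uniform distribution on [−LSB/2, +LSB/2], V_rms = LSB/√12 = 51.8799 µV/3.4641 = 14.98 µV.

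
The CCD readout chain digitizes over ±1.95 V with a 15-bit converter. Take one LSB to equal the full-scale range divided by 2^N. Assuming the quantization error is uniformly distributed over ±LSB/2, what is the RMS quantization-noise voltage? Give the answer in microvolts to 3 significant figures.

34.4 µV

Full-scale range = 1.95 V − (-1.95 V) = 3.9 V.
LSB = 3.9 V / 2^15 = 119.02 µV.
For a uniform distribution on [−LSB/2, +LSB/2], V_rms = LSB/√12 = 119.02 µV/3.4641 = 34.4 µV.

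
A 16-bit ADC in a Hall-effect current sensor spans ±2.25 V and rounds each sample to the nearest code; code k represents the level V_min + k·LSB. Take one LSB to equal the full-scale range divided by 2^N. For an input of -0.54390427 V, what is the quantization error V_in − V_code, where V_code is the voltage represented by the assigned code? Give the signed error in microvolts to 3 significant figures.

Full-scale range = 2.25 V − (-2.25 V) = 4.5 V. LSB = 4.5 V / 2^16 ≈ 68.66 µV.
Position in LSBs: (-0.54390427 − (-2.25)) × 65536/4.5 = 24846.8199; rounding gives k = 24847.
V_code = V_min + k × range/2^16 = -2.25 + 24847 × 4.5/65536 = -0.54389190674 V.
Error = V_in − V_code = -0.54390427 − (-0.54389190674) = −12.4 µV.

−12.4 µV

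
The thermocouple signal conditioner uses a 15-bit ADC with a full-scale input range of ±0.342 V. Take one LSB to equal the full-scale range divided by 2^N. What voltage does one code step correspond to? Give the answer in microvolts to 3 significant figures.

20.9 µV

Full-scale range = 0.342 V − (-0.342 V) = 0.684 V.
There are 2^15 = 32768 steps.
One LSB is 0.684 V / 32768 = 20.9 µV.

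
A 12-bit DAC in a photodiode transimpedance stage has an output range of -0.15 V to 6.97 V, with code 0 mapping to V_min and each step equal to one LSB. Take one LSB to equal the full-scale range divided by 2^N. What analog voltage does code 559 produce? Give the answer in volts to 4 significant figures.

The full-scale span is 6.97 − (-0.15) = 7.12 V. LSB = 7.12 V / 2^12.
V_out = V_min + code × LSB = -0.15 V + 559 × 7.12 V / 4096
      = -0.15 V + 0.971699 V = 0.821699 V.

0.8217 V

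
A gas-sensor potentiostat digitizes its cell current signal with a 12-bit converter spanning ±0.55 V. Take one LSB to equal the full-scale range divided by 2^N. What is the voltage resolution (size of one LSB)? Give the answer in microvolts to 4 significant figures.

268.6 µV

Range = 0.55 − (-0.55) = 1.1 V.
Number of codes = 2^12 = 4096.
One LSB is 1.1 V / 4096 = 268.6 µV.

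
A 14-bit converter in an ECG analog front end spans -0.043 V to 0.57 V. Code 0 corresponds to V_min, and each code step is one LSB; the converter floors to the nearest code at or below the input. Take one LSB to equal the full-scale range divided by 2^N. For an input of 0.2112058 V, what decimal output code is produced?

6794

Full-scale range = 0.57 V − (-0.043 V) = 0.613 V. LSB = 0.613 V / 2^14 ≈ 37.41 µV.
(V_in − V_min) × 2^14/range = (0.2112058 − (-0.043)) × 16384/0.613 = 6794.303.
Floor → code = 6794.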